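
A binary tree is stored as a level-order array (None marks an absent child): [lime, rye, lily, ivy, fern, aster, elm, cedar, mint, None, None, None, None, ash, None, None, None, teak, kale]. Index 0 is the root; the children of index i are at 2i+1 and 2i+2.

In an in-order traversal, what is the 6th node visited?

rye

In-order visits the left subtree, then the node, then the right subtree.
At lime: go left to rye.
  At rye: go left to ivy.
    At ivy: go left to cedar.
      cedar is a leaf — visit cedar.
    Visit ivy.
    At ivy: go right to mint.
      At mint: go left to teak.
        teak is a leaf — visit teak.
      Visit mint.
      At mint: go right to kale.
        kale is a leaf — visit kale.
  Visit rye.
  At rye: go right to fern.
    fern is a leaf — visit fern.
Visit lime.
At lime: go right to lily.
  At lily: go left to aster.
    aster is a leaf — visit aster.
  Visit lily.
  At lily: go right to elm.
    At elm: go left to ash.
      ash is a leaf — visit ash.
    Visit elm.
    At elm: no right child.
Full in-order sequence: cedar, ivy, teak, mint, kale, rye, fern, lime, aster, lily, ash, elm.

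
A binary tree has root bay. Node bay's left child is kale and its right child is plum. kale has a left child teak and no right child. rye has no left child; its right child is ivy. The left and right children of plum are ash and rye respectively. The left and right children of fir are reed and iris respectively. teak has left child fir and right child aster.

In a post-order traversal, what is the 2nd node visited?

iris

Post-order visits the left subtree, then the right subtree, then the node.
At bay: go left to kale.
  At kale: go left to teak.
    At teak: go left to fir.
      At fir: go left to reed.
        reed is a leaf — visit reed.
      At fir: go right to iris.
        iris is a leaf — visit iris.
      Visit fir.
    At teak: go right to aster.
      aster is a leaf — visit aster.
    Visit teak.
  At kale: no right child.
  Visit kale.
At bay: go right to plum.
  At plum: go left to ash.
    ash is a leaf — visit ash.
  At plum: go right to rye.
    At rye: no left child.
    At rye: go right to ivy.
      ivy is a leaf — visit ivy.
    Visit rye.
  Visit plum.
Visit bay.
Full post-order sequence: reed, iris, fir, aster, teak, kale, ash, ivy, rye, plum, bay.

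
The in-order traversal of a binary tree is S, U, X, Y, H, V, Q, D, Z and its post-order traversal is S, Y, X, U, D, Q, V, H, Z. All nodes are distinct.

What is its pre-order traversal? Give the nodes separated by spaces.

Z H U S X Y V Q D

The last element of post-order is the root; it splits in-order into left and right subtrees.
Root Z: left subtree has 8 nodes {S, U, X, Y, H, V, Q, D}, right has 0 { }.
  Root H: left subtree has 4 nodes {S, U, X, Y}, right has 3 {V, Q, D}.
    Root U: left subtree has 1 node {S}, right has 2 {X, Y}.
      Root X: left subtree has 0 nodes { }, right has 1 {Y}.
    Root V: left subtree has 0 nodes { }, right has 2 {Q, D}.
      Root Q: left subtree has 0 nodes { }, right has 1 {D}.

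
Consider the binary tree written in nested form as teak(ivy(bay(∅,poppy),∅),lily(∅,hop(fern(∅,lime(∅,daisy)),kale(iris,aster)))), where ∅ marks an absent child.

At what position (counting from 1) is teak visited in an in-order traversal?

In-order visits the left subtree, then the node, then the right subtree.
At teak: go left to ivy.
  At ivy: go left to bay.
    At bay: no left child.
    Visit bay.
    At bay: go right to poppy.
      poppy is a leaf — visit poppy.
  Visit ivy.
  At ivy: no right child.
Visit teak.
At teak: go right to lily.
  At lily: no left child.
  Visit lily.
  At lily: go right to hop.
    At hop: go left to fern.
      At fern: no left child.
      Visit fern.
      At fern: go right to lime.
        At lime: no left child.
        Visit lime.
        At lime: go right to daisy.
          daisy is a leaf — visit daisy.
    Visit hop.
    At hop: go right to kale.
      At kale: go left to iris.
        iris is a leaf — visit iris.
      Visit kale.
      At kale: go right to aster.
        aster is a leaf — visit aster.
Full in-order sequence: bay, poppy, ivy, teak, lily, fern, lime, daisy, hop, iris, kale, aster.

4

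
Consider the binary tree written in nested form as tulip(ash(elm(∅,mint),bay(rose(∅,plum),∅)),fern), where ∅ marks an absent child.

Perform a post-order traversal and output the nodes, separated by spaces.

Post-order visits the left subtree, then the right subtree, then the node.
At tulip: go left to ash.
  At ash: go left to elm.
    At elm: no left child.
    At elm: go right to mint.
      mint is a leaf — visit mint.
    Visit elm.
  At ash: go right to bay.
    At bay: go left to rose.
      At rose: no left child.
      At rose: go right to plum.
        plum is a leaf — visit plum.
      Visit rose.
    At bay: no right child.
    Visit bay.
  Visit ash.
At tulip: go right to fern.
  fern is a leaf — visit fern.
Visit tulip.

mint elm plum rose bay ash fern tulip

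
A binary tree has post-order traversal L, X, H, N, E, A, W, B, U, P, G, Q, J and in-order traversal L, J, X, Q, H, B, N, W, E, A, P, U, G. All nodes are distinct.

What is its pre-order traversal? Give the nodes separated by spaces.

J L Q X G P B H W N A E U

The last element of post-order is the root; it splits in-order into left and right subtrees.
Root J: left subtree has 1 node {L}, right has 11 {X, Q, H, B, N, W, E, A, P, U, G}.
  Root Q: left subtree has 1 node {X}, right has 9 {H, B, N, W, E, A, P, U, G}.
    Root G: left subtree has 8 nodes {H, B, N, W, E, A, P, U}, right has 0 { }.
      Root P: left subtree has 6 nodes {H, B, N, W, E, A}, right has 1 {U}.
        Root B: left subtree has 1 node {H}, right has 4 {N, W, E, A}.
          Root W: left subtree has 1 node {N}, right has 2 {E, A}.
            Root A: left subtree has 1 node {E}, right has 0 { }.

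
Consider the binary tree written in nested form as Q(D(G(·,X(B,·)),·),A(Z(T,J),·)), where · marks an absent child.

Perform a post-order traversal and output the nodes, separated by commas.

Post-order visits the left subtree, then the right subtree, then the node.
At Q: go left to D.
  At D: go left to G.
    At G: no left child.
    At G: go right to X.
      At X: go left to B.
        B is a leaf — visit B.
      At X: no right child.
      Visit X.
    Visit G.
  At D: no right child.
  Visit D.
At Q: go right to A.
  At A: go left to Z.
    At Z: go left to T.
      T is a leaf — visit T.
    At Z: go right to J.
      J is a leaf — visit J.
    Visit Z.
  At A: no right child.
  Visit A.
Visit Q.

B, X, G, D, T, J, Z, A, Q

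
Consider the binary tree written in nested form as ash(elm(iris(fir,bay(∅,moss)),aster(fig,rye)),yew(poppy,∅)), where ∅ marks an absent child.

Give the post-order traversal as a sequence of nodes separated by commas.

fir, moss, bay, iris, fig, rye, aster, elm, poppy, yew, ash

Post-order visits the left subtree, then the right subtree, then the node.
At ash: go left to elm.
  At elm: go left to iris.
    At iris: go left to fir.
      fir is a leaf — visit fir.
    At iris: go right to bay.
      At bay: no left child.
      At bay: go right to moss.
        moss is a leaf — visit moss.
      Visit bay.
    Visit iris.
  At elm: go right to aster.
    At aster: go left to fig.
      fig is a leaf — visit fig.
    At aster: go right to rye.
      rye is a leaf — visit rye.
    Visit aster.
  Visit elm.
At ash: go right to yew.
  At yew: go left to poppy.
    poppy is a leaf — visit poppy.
  At yew: no right child.
  Visit yew.
Visit ash.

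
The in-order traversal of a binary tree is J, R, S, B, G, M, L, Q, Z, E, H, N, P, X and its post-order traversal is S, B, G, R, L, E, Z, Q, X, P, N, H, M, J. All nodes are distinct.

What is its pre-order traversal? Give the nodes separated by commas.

J, M, R, G, B, S, H, Q, L, Z, E, N, P, X

The last element of post-order is the root; it splits in-order into left and right subtrees.
Root J: left subtree has 0 nodes { }, right has 13 {R, S, B, G, M, L, Q, Z, E, H, N, P, X}.
  Root M: left subtree has 4 nodes {R, S, B, G}, right has 8 {L, Q, Z, E, H, N, P, X}.
    Root R: left subtree has 0 nodes { }, right has 3 {S, B, G}.
      Root G: left subtree has 2 nodes {S, B}, right has 0 { }.
        Root B: left subtree has 1 node {S}, right has 0 { }.
    Root H: left subtree has 4 nodes {L, Q, Z, E}, right has 3 {N, P, X}.
      Root Q: left subtree has 1 node {L}, right has 2 {Z, E}.
        Root Z: left subtree has 0 nodes { }, right has 1 {E}.
      Root N: left subtree has 0 nodes { }, right has 2 {P, X}.
        Root P: left subtree has 0 nodes { }, right has 1 {X}.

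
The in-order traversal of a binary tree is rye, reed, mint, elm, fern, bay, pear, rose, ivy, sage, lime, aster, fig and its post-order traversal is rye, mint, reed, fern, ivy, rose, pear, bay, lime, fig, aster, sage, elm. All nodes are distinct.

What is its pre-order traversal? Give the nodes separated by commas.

The last element of post-order is the root; it splits in-order into left and right subtrees.
Root elm: left subtree has 3 nodes {rye, reed, mint}, right has 9 {fern, bay, pear, rose, ivy, sage, lime, aster, fig}.
  Root reed: left subtree has 1 node {rye}, right has 1 {mint}.
  Root sage: left subtree has 5 nodes {fern, bay, pear, rose, ivy}, right has 3 {lime, aster, fig}.
    Root bay: left subtree has 1 node {fern}, right has 3 {pear, rose, ivy}.
      Root pear: left subtree has 0 nodes { }, right has 2 {rose, ivy}.
        Root rose: left subtree has 0 nodes { }, right has 1 {ivy}.
    Root aster: left subtree has 1 node {lime}, right has 1 {fig}.

elm, reed, rye, mint, sage, bay, fern, pear, rose, ivy, aster, lime, fig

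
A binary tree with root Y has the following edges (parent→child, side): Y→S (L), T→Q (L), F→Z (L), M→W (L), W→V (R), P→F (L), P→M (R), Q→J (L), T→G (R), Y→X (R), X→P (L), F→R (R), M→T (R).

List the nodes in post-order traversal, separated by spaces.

S Z R F V W J Q G T M P X Y

Post-order visits the left subtree, then the right subtree, then the node.
At Y: go left to S.
  S is a leaf — visit S.
At Y: go right to X.
  At X: go left to P.
    At P: go left to F.
      At F: go left to Z.
        Z is a leaf — visit Z.
      At F: go right to R.
        R is a leaf — visit R.
      Visit F.
    At P: go right to M.
      At M: go left to W.
        At W: no left child.
        At W: go right to V.
          V is a leaf — visit V.
        Visit W.
      At M: go right to T.
        At T: go left to Q.
          At Q: go left to J.
            J is a leaf — visit J.
          At Q: no right child.
          Visit Q.
        At T: go right to G.
          G is a leaf — visit G.
        Visit T.
      Visit M.
    Visit P.
  At X: no right child.
  Visit X.
Visit Y.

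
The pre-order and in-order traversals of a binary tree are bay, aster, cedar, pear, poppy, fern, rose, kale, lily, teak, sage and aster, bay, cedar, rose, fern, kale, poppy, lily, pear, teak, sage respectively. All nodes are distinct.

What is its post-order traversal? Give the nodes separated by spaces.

aster rose kale fern lily poppy sage teak pear cedar bay

The first element of pre-order is the root; it splits in-order into left and right subtrees.
Root bay: left subtree has 1 node {aster}, right has 9 {cedar, rose, fern, kale, poppy, lily, pear, teak, sage}.
  Root cedar: left subtree has 0 nodes { }, right has 8 {rose, fern, kale, poppy, lily, pear, teak, sage}.
    Root pear: left subtree has 5 nodes {rose, fern, kale, poppy, lily}, right has 2 {teak, sage}.
      Root poppy: left subtree has 3 nodes {rose, fern, kale}, right has 1 {lily}.
        Root fern: left subtree has 1 node {rose}, right has 1 {kale}.
      Root teak: left subtree has 0 nodes { }, right has 1 {sage}.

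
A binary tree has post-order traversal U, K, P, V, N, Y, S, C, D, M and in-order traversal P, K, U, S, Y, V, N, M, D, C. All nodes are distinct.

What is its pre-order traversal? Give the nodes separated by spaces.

The last element of post-order is the root; it splits in-order into left and right subtrees.
Root M: left subtree has 7 nodes {P, K, U, S, Y, V, N}, right has 2 {D, C}.
  Root S: left subtree has 3 nodes {P, K, U}, right has 3 {Y, V, N}.
    Root P: left subtree has 0 nodes { }, right has 2 {K, U}.
      Root K: left subtree has 0 nodes { }, right has 1 {U}.
    Root Y: left subtree has 0 nodes { }, right has 2 {V, N}.
      Root N: left subtree has 1 node {V}, right has 0 { }.
  Root D: left subtree has 0 nodes { }, right has 1 {C}.

M S P K U Y N V D C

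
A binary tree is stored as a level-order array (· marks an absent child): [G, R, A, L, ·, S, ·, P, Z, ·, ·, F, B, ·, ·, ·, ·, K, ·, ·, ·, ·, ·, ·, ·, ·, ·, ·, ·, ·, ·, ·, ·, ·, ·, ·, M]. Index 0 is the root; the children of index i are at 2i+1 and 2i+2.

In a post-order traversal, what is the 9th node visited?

S

Post-order visits the left subtree, then the right subtree, then the node.
At G: go left to R.
  At R: go left to L.
    At L: go left to P.
      P is a leaf — visit P.
    At L: go right to Z.
      At Z: go left to K.
        At K: no left child.
        At K: go right to M.
          M is a leaf — visit M.
        Visit K.
      At Z: no right child.
      Visit Z.
    Visit L.
  At R: no right child.
  Visit R.
At G: go right to A.
  At A: go left to S.
    At S: go left to F.
      F is a leaf — visit F.
    At S: go right to B.
      B is a leaf — visit B.
    Visit S.
  At A: no right child.
  Visit A.
Visit G.
Full post-order sequence: P, M, K, Z, L, R, F, B, S, A, G.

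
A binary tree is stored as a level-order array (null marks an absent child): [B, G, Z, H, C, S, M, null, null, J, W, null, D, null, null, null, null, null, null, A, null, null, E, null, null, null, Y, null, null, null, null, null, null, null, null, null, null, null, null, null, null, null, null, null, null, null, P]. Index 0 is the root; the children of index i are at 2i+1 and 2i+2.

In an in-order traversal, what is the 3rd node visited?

A

In-order visits the left subtree, then the node, then the right subtree.
At B: go left to G.
  At G: go left to H.
    H is a leaf — visit H.
  Visit G.
  At G: go right to C.
    At C: go left to J.
      At J: go left to A.
        A is a leaf — visit A.
      Visit J.
      At J: no right child.
    Visit C.
    At C: go right to W.
      At W: no left child.
      Visit W.
      At W: go right to E.
        At E: no left child.
        Visit E.
        At E: go right to P.
          P is a leaf — visit P.
Visit B.
At B: go right to Z.
  At Z: go left to S.
    At S: no left child.
    Visit S.
    At S: go right to D.
      At D: no left child.
      Visit D.
      At D: go right to Y.
        Y is a leaf — visit Y.
  Visit Z.
  At Z: go right to M.
    M is a leaf — visit M.
Full in-order sequence: H, G, A, J, C, W, E, P, B, S, D, Y, Z, M.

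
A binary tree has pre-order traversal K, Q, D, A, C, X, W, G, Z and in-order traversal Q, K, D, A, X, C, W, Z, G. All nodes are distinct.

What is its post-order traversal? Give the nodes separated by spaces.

Q X Z G W C A D K

The first element of pre-order is the root; it splits in-order into left and right subtrees.
Root K: left subtree has 1 node {Q}, right has 7 {D, A, X, C, W, Z, G}.
  Root D: left subtree has 0 nodes { }, right has 6 {A, X, C, W, Z, G}.
    Root A: left subtree has 0 nodes { }, right has 5 {X, C, W, Z, G}.
      Root C: left subtree has 1 node {X}, right has 3 {W, Z, G}.
        Root W: left subtree has 0 nodes { }, right has 2 {Z, G}.
          Root G: left subtree has 1 node {Z}, right has 0 { }.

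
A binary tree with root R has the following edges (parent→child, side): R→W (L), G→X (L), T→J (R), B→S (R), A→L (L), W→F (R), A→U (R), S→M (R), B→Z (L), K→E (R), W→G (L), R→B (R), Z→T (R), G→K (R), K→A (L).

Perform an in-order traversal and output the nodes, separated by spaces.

In-order visits the left subtree, then the node, then the right subtree.
At R: go left to W.
  At W: go left to G.
    At G: go left to X.
      X is a leaf — visit X.
    Visit G.
    At G: go right to K.
      At K: go left to A.
        At A: go left to L.
          L is a leaf — visit L.
        Visit A.
        At A: go right to U.
          U is a leaf — visit U.
      Visit K.
      At K: go right to E.
        E is a leaf — visit E.
  Visit W.
  At W: go right to F.
    F is a leaf — visit F.
Visit R.
At R: go right to B.
  At B: go left to Z.
    At Z: no left child.
    Visit Z.
    At Z: go right to T.
      At T: no left child.
      Visit T.
      At T: go right to J.
        J is a leaf — visit J.
  Visit B.
  At B: go right to S.
    At S: no left child.
    Visit S.
    At S: go right to M.
      M is a leaf — visit M.

X G L A U K E W F R Z T J B S M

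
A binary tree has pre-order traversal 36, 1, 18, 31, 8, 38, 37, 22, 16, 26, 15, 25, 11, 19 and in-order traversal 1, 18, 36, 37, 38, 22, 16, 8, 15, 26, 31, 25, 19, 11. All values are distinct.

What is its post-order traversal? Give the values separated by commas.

18, 1, 37, 16, 22, 38, 15, 26, 8, 19, 11, 25, 31, 36

The first element of pre-order is the root; it splits in-order into left and right subtrees.
Root 36: left subtree has 2 nodes {1, 18}, right has 11 {37, 38, 22, 16, 8, 15, 26, 31, 25, 19, 11}.
  Root 1: left subtree has 0 nodes { }, right has 1 {18}.
  Root 31: left subtree has 7 nodes {37, 38, 22, 16, 8, 15, 26}, right has 3 {25, 19, 11}.
    Root 8: left subtree has 4 nodes {37, 38, 22, 16}, right has 2 {15, 26}.
      Root 38: left subtree has 1 node {37}, right has 2 {22, 16}.
        Root 22: left subtree has 0 nodes { }, right has 1 {16}.
      Root 26: left subtree has 1 node {15}, right has 0 { }.
    Root 25: left subtree has 0 nodes { }, right has 2 {19, 11}.
      Root 11: left subtree has 1 node {19}, right has 0 { }.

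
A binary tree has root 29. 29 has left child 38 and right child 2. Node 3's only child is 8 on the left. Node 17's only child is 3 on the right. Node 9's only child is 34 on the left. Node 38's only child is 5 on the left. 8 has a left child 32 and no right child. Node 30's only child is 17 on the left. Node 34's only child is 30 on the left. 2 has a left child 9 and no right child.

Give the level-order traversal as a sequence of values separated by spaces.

29 38 2 5 9 34 30 17 3 8 32

Level-order visits nodes level by level from the root, left to right within each level.
Level 0: 29
Level 1: 38, 2
Level 2: 5, 9
Level 3: 34
Level 4: 30
Level 5: 17
Level 6: 3
Level 7: 8
Level 8: 32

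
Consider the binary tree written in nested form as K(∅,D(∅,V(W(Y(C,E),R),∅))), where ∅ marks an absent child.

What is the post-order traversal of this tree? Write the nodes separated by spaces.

Post-order visits the left subtree, then the right subtree, then the node.
At K: no left child.
At K: go right to D.
  At D: no left child.
  At D: go right to V.
    At V: go left to W.
      At W: go left to Y.
        At Y: go left to C.
          C is a leaf — visit C.
        At Y: go right to E.
          E is a leaf — visit E.
        Visit Y.
      At W: go right to R.
        R is a leaf — visit R.
      Visit W.
    At V: no right child.
    Visit V.
  Visit D.
Visit K.

C E Y R W V D K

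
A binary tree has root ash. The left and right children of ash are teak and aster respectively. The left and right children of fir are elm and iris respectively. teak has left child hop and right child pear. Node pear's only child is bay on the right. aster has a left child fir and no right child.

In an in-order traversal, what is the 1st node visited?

In-order visits the left subtree, then the node, then the right subtree.
At ash: go left to teak.
  At teak: go left to hop.
    hop is a leaf — visit hop.
  Visit teak.
  At teak: go right to pear.
    At pear: no left child.
    Visit pear.
    At pear: go right to bay.
      bay is a leaf — visit bay.
Visit ash.
At ash: go right to aster.
  At aster: go left to fir.
    At fir: go left to elm.
      elm is a leaf — visit elm.
    Visit fir.
    At fir: go right to iris.
      iris is a leaf — visit iris.
  Visit aster.
  At aster: no right child.
Full in-order sequence: hop, teak, pear, bay, ash, elm, fir, iris, aster.

hop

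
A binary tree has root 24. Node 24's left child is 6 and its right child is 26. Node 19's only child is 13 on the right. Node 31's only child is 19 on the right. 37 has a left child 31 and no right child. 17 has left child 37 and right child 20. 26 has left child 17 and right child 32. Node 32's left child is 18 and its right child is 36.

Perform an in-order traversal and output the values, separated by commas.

6, 24, 31, 19, 13, 37, 17, 20, 26, 18, 32, 36

In-order visits the left subtree, then the node, then the right subtree.
At 24: go left to 6.
  6 is a leaf — visit 6.
Visit 24.
At 24: go right to 26.
  At 26: go left to 17.
    At 17: go left to 37.
      At 37: go left to 31.
        At 31: no left child.
        Visit 31.
        At 31: go right to 19.
          At 19: no left child.
          Visit 19.
          At 19: go right to 13.
            13 is a leaf — visit 13.
      Visit 37.
      At 37: no right child.
    Visit 17.
    At 17: go right to 20.
      20 is a leaf — visit 20.
  Visit 26.
  At 26: go right to 32.
    At 32: go left to 18.
      18 is a leaf — visit 18.
    Visit 32.
    At 32: go right to 36.
      36 is a leaf — visit 36.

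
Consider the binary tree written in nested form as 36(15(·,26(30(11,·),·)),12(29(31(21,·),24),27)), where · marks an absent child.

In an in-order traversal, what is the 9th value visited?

In-order visits the left subtree, then the node, then the right subtree.
At 36: go left to 15.
  At 15: no left child.
  Visit 15.
  At 15: go right to 26.
    At 26: go left to 30.
      At 30: go left to 11.
        11 is a leaf — visit 11.
      Visit 30.
      At 30: no right child.
    Visit 26.
    At 26: no right child.
Visit 36.
At 36: go right to 12.
  At 12: go left to 29.
    At 29: go left to 31.
      At 31: go left to 21.
        21 is a leaf — visit 21.
      Visit 31.
      At 31: no right child.
    Visit 29.
    At 29: go right to 24.
      24 is a leaf — visit 24.
  Visit 12.
  At 12: go right to 27.
    27 is a leaf — visit 27.
Full in-order sequence: 15, 11, 30, 26, 36, 21, 31, 29, 24, 12, 27.

24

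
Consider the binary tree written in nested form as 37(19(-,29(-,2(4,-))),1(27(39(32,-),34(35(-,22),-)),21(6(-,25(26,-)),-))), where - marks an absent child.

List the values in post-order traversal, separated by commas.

Post-order visits the left subtree, then the right subtree, then the node.
At 37: go left to 19.
  At 19: no left child.
  At 19: go right to 29.
    At 29: no left child.
    At 29: go right to 2.
      At 2: go left to 4.
        4 is a leaf — visit 4.
      At 2: no right child.
      Visit 2.
    Visit 29.
  Visit 19.
At 37: go right to 1.
  At 1: go left to 27.
    At 27: go left to 39.
      At 39: go left to 32.
        32 is a leaf — visit 32.
      At 39: no right child.
      Visit 39.
    At 27: go right to 34.
      At 34: go left to 35.
        At 35: no left child.
        At 35: go right to 22.
          22 is a leaf — visit 22.
        Visit 35.
      At 34: no right child.
      Visit 34.
    Visit 27.
  At 1: go right to 21.
    At 21: go left to 6.
      At 6: no left child.
      At 6: go right to 25.
        At 25: go left to 26.
          26 is a leaf — visit 26.
        At 25: no right child.
        Visit 25.
      Visit 6.
    At 21: no right child.
    Visit 21.
  Visit 1.
Visit 37.

4, 2, 29, 19, 32, 39, 22, 35, 34, 27, 26, 25, 6, 21, 1, 37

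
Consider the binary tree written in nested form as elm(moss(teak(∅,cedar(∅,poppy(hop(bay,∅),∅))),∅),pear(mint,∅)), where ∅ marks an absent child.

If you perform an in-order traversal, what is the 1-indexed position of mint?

In-order visits the left subtree, then the node, then the right subtree.
At elm: go left to moss.
  At moss: go left to teak.
    At teak: no left child.
    Visit teak.
    At teak: go right to cedar.
      At cedar: no left child.
      Visit cedar.
      At cedar: go right to poppy.
        At poppy: go left to hop.
          At hop: go left to bay.
            bay is a leaf — visit bay.
          Visit hop.
          At hop: no right child.
        Visit poppy.
        At poppy: no right child.
  Visit moss.
  At moss: no right child.
Visit elm.
At elm: go right to pear.
  At pear: go left to mint.
    mint is a leaf — visit mint.
  Visit pear.
  At pear: no right child.
Full in-order sequence: teak, cedar, bay, hop, poppy, moss, elm, mint, pear.

8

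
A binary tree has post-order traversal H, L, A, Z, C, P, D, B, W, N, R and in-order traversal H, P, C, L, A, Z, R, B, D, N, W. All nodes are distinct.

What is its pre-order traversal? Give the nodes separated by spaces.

R P H C Z A L N B D W

The last element of post-order is the root; it splits in-order into left and right subtrees.
Root R: left subtree has 6 nodes {H, P, C, L, A, Z}, right has 4 {B, D, N, W}.
  Root P: left subtree has 1 node {H}, right has 4 {C, L, A, Z}.
    Root C: left subtree has 0 nodes { }, right has 3 {L, A, Z}.
      Root Z: left subtree has 2 nodes {L, A}, right has 0 { }.
        Root A: left subtree has 1 node {L}, right has 0 { }.
  Root N: left subtree has 2 nodes {B, D}, right has 1 {W}.
    Root B: left subtree has 0 nodes { }, right has 1 {D}.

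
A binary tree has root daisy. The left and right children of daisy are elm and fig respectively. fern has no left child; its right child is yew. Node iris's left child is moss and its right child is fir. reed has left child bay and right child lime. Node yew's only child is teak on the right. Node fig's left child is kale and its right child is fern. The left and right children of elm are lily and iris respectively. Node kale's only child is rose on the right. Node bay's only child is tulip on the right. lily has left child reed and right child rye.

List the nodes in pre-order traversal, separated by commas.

daisy, elm, lily, reed, bay, tulip, lime, rye, iris, moss, fir, fig, kale, rose, fern, yew, teak

Pre-order visits the node, then its left subtree, then its right subtree.
Visit daisy.
At daisy: go left to elm.
  Visit elm.
  At elm: go left to lily.
    Visit lily.
    At lily: go left to reed.
      Visit reed.
      At reed: go left to bay.
        Visit bay.
        At bay: no left child.
        At bay: go right to tulip.
          tulip is a leaf — visit tulip.
      At reed: go right to lime.
        lime is a leaf — visit lime.
    At lily: go right to rye.
      rye is a leaf — visit rye.
  At elm: go right to iris.
    Visit iris.
    At iris: go left to moss.
      moss is a leaf — visit moss.
    At iris: go right to fir.
      fir is a leaf — visit fir.
At daisy: go right to fig.
  Visit fig.
  At fig: go left to kale.
    Visit kale.
    At kale: no left child.
    At kale: go right to rose.
      rose is a leaf — visit rose.
  At fig: go right to fern.
    Visit fern.
    At fern: no left child.
    At fern: go right to yew.
      Visit yew.
      At yew: no left child.
      At yew: go right to teak.
        teak is a leaf — visit teak.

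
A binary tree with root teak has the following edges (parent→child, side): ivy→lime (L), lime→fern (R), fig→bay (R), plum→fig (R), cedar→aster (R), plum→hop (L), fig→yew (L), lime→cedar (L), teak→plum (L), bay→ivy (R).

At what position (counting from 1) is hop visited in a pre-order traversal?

Pre-order visits the node, then its left subtree, then its right subtree.
Visit teak.
At teak: go left to plum.
  Visit plum.
  At plum: go left to hop.
    hop is a leaf — visit hop.
  At plum: go right to fig.
    Visit fig.
    At fig: go left to yew.
      yew is a leaf — visit yew.
    At fig: go right to bay.
      Visit bay.
      At bay: no left child.
      At bay: go right to ivy.
        Visit ivy.
        At ivy: go left to lime.
          Visit lime.
          At lime: go left to cedar.
            Visit cedar.
            At cedar: no left child.
            At cedar: go right to aster.
              aster is a leaf — visit aster.
          At lime: go right to fern.
            fern is a leaf — visit fern.
        At ivy: no right child.
At teak: no right child.
Full pre-order sequence: teak, plum, hop, fig, yew, bay, ivy, lime, cedar, aster, fern.

3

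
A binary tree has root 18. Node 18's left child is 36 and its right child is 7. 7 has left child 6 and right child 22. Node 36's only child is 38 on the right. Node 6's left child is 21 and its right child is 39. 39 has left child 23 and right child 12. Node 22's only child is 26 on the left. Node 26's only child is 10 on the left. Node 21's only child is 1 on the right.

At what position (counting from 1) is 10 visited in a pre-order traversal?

Pre-order visits the node, then its left subtree, then its right subtree.
Visit 18.
At 18: go left to 36.
  Visit 36.
  At 36: no left child.
  At 36: go right to 38.
    38 is a leaf — visit 38.
At 18: go right to 7.
  Visit 7.
  At 7: go left to 6.
    Visit 6.
    At 6: go left to 21.
      Visit 21.
      At 21: no left child.
      At 21: go right to 1.
        1 is a leaf — visit 1.
    At 6: go right to 39.
      Visit 39.
      At 39: go left to 23.
        23 is a leaf — visit 23.
      At 39: go right to 12.
        12 is a leaf — visit 12.
  At 7: go right to 22.
    Visit 22.
    At 22: go left to 26.
      Visit 26.
      At 26: go left to 10.
        10 is a leaf — visit 10.
      At 26: no right child.
    At 22: no right child.
Full pre-order sequence: 18, 36, 38, 7, 6, 21, 1, 39, 23, 12, 22, 26, 10.

13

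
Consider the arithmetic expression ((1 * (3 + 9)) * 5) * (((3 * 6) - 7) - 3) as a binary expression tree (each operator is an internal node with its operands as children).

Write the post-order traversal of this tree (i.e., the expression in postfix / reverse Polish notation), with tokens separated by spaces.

1 3 9 + * 5 * 3 6 * 7 - 3 - *

Post-order on an expression tree gives postfix notation: for each operator, emit left operand, right operand, then the operator.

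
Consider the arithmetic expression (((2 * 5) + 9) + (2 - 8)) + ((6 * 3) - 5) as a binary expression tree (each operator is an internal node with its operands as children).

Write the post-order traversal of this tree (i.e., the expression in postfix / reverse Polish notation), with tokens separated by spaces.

2 5 * 9 + 2 8 - + 6 3 * 5 - +

Post-order on an expression tree gives postfix notation: for each operator, emit left operand, right operand, then the operator.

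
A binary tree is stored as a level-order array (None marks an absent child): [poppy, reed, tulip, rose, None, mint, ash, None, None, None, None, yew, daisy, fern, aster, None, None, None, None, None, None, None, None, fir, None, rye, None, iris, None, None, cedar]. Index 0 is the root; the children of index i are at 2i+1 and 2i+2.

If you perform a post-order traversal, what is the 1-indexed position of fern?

Post-order visits the left subtree, then the right subtree, then the node.
At poppy: go left to reed.
  At reed: go left to rose.
    rose is a leaf — visit rose.
  At reed: no right child.
  Visit reed.
At poppy: go right to tulip.
  At tulip: go left to mint.
    At mint: go left to yew.
      At yew: go left to fir.
        fir is a leaf — visit fir.
      At yew: no right child.
      Visit yew.
    At mint: go right to daisy.
      At daisy: go left to rye.
        rye is a leaf — visit rye.
      At daisy: no right child.
      Visit daisy.
    Visit mint.
  At tulip: go right to ash.
    At ash: go left to fern.
      At fern: go left to iris.
        iris is a leaf — visit iris.
      At fern: no right child.
      Visit fern.
    At ash: go right to aster.
      At aster: no left child.
      At aster: go right to cedar.
        cedar is a leaf — visit cedar.
      Visit aster.
    Visit ash.
  Visit tulip.
Visit poppy.
Full post-order sequence: rose, reed, fir, yew, rye, daisy, mint, iris, fern, cedar, aster, ash, tulip, poppy.

9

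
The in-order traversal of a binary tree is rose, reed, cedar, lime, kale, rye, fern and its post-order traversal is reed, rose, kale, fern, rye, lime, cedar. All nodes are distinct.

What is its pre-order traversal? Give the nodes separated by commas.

The last element of post-order is the root; it splits in-order into left and right subtrees.
Root cedar: left subtree has 2 nodes {rose, reed}, right has 4 {lime, kale, rye, fern}.
  Root rose: left subtree has 0 nodes { }, right has 1 {reed}.
  Root lime: left subtree has 0 nodes { }, right has 3 {kale, rye, fern}.
    Root rye: left subtree has 1 node {kale}, right has 1 {fern}.

cedar, rose, reed, lime, rye, kale, fern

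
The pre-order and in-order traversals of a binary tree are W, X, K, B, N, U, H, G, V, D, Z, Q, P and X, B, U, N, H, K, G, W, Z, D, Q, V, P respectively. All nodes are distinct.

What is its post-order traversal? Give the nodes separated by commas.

The first element of pre-order is the root; it splits in-order into left and right subtrees.
Root W: left subtree has 7 nodes {X, B, U, N, H, K, G}, right has 5 {Z, D, Q, V, P}.
  Root X: left subtree has 0 nodes { }, right has 6 {B, U, N, H, K, G}.
    Root K: left subtree has 4 nodes {B, U, N, H}, right has 1 {G}.
      Root B: left subtree has 0 nodes { }, right has 3 {U, N, H}.
        Root N: left subtree has 1 node {U}, right has 1 {H}.
  Root V: left subtree has 3 nodes {Z, D, Q}, right has 1 {P}.
    Root D: left subtree has 1 node {Z}, right has 1 {Q}.

U, H, N, B, G, K, X, Z, Q, D, P, V, W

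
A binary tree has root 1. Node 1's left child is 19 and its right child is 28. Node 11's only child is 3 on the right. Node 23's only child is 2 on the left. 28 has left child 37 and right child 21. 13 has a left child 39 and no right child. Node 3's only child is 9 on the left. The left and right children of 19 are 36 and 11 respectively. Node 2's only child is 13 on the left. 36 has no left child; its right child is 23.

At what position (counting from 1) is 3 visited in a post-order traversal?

Post-order visits the left subtree, then the right subtree, then the node.
At 1: go left to 19.
  At 19: go left to 36.
    At 36: no left child.
    At 36: go right to 23.
      At 23: go left to 2.
        At 2: go left to 13.
          At 13: go left to 39.
            39 is a leaf — visit 39.
          At 13: no right child.
          Visit 13.
        At 2: no right child.
        Visit 2.
      At 23: no right child.
      Visit 23.
    Visit 36.
  At 19: go right to 11.
    At 11: no left child.
    At 11: go right to 3.
      At 3: go left to 9.
        9 is a leaf — visit 9.
      At 3: no right child.
      Visit 3.
    Visit 11.
  Visit 19.
At 1: go right to 28.
  At 28: go left to 37.
    37 is a leaf — visit 37.
  At 28: go right to 21.
    21 is a leaf — visit 21.
  Visit 28.
Visit 1.
Full post-order sequence: 39, 13, 2, 23, 36, 9, 3, 11, 19, 37, 21, 28, 1.

7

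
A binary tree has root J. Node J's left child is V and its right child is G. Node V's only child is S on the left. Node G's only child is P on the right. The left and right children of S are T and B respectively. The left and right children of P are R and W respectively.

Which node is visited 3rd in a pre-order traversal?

S

Pre-order visits the node, then its left subtree, then its right subtree.
Visit J.
At J: go left to V.
  Visit V.
  At V: go left to S.
    Visit S.
    At S: go left to T.
      T is a leaf — visit T.
    At S: go right to B.
      B is a leaf — visit B.
  At V: no right child.
At J: go right to G.
  Visit G.
  At G: no left child.
  At G: go right to P.
    Visit P.
    At P: go left to R.
      R is a leaf — visit R.
    At P: go right to W.
      W is a leaf — visit W.
Full pre-order sequence: J, V, S, T, B, G, P, R, W.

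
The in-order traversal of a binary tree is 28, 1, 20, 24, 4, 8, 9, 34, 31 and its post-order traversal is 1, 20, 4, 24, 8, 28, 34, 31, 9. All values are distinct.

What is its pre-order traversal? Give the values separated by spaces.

9 28 8 24 20 1 4 31 34

The last element of post-order is the root; it splits in-order into left and right subtrees.
Root 9: left subtree has 6 nodes {28, 1, 20, 24, 4, 8}, right has 2 {34, 31}.
  Root 28: left subtree has 0 nodes { }, right has 5 {1, 20, 24, 4, 8}.
    Root 8: left subtree has 4 nodes {1, 20, 24, 4}, right has 0 { }.
      Root 24: left subtree has 2 nodes {1, 20}, right has 1 {4}.
        Root 20: left subtree has 1 node {1}, right has 0 { }.
  Root 31: left subtree has 1 node {34}, right has 0 { }.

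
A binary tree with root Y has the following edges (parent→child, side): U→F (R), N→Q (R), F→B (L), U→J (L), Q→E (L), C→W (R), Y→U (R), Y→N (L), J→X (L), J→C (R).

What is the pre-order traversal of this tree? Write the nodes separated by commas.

Pre-order visits the node, then its left subtree, then its right subtree.
Visit Y.
At Y: go left to N.
  Visit N.
  At N: no left child.
  At N: go right to Q.
    Visit Q.
    At Q: go left to E.
      E is a leaf — visit E.
    At Q: no right child.
At Y: go right to U.
  Visit U.
  At U: go left to J.
    Visit J.
    At J: go left to X.
      X is a leaf — visit X.
    At J: go right to C.
      Visit C.
      At C: no left child.
      At C: go right to W.
        W is a leaf — visit W.
  At U: go right to F.
    Visit F.
    At F: go left to B.
      B is a leaf — visit B.
    At F: no right child.

Y, N, Q, E, U, J, X, C, W, F, B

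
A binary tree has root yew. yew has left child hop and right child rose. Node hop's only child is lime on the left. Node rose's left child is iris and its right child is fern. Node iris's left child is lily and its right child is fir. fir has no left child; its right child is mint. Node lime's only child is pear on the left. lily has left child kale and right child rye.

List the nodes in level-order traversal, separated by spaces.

yew hop rose lime iris fern pear lily fir kale rye mint

Level-order visits nodes level by level from the root, left to right within each level.
Level 0: yew
Level 1: hop, rose
Level 2: lime, iris, fern
Level 3: pear, lily, fir
Level 4: kale, rye, mint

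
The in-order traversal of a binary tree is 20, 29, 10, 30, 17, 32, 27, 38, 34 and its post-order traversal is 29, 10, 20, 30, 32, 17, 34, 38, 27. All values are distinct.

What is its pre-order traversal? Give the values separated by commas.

27, 17, 30, 20, 10, 29, 32, 38, 34

The last element of post-order is the root; it splits in-order into left and right subtrees.
Root 27: left subtree has 6 nodes {20, 29, 10, 30, 17, 32}, right has 2 {38, 34}.
  Root 17: left subtree has 4 nodes {20, 29, 10, 30}, right has 1 {32}.
    Root 30: left subtree has 3 nodes {20, 29, 10}, right has 0 { }.
      Root 20: left subtree has 0 nodes { }, right has 2 {29, 10}.
        Root 10: left subtree has 1 node {29}, right has 0 { }.
  Root 38: left subtree has 0 nodes { }, right has 1 {34}.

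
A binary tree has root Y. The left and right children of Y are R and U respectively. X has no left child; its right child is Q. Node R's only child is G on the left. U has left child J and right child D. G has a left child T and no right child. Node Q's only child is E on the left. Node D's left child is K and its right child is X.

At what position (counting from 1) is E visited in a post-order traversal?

Post-order visits the left subtree, then the right subtree, then the node.
At Y: go left to R.
  At R: go left to G.
    At G: go left to T.
      T is a leaf — visit T.
    At G: no right child.
    Visit G.
  At R: no right child.
  Visit R.
At Y: go right to U.
  At U: go left to J.
    J is a leaf — visit J.
  At U: go right to D.
    At D: go left to K.
      K is a leaf — visit K.
    At D: go right to X.
      At X: no left child.
      At X: go right to Q.
        At Q: go left to E.
          E is a leaf — visit E.
        At Q: no right child.
        Visit Q.
      Visit X.
    Visit D.
  Visit U.
Visit Y.
Full post-order sequence: T, G, R, J, K, E, Q, X, D, U, Y.

6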